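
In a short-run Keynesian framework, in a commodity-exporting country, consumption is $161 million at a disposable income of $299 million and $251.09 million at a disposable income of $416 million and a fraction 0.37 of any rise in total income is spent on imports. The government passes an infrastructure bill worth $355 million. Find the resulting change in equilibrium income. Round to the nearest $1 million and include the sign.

+$592 million

MPC = ΔC/ΔYd = (251.09 − 161)/(416 − 299) = 90.09/117 = 0.77.
Expenditure multiplier = 1/(1 − c + m) = 1/(1 − 0.77 + 0.37) = 1/0.6 ≈ 1.667.
ΔY = k × ΔG = (+$355 million) / 0.6 ≈ +$592 million.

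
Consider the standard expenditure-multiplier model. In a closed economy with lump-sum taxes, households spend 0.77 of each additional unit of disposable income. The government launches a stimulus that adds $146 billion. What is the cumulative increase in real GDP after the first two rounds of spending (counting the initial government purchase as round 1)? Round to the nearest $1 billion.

Round 1 adds ΔG = $146 billion; each later round is MPC = 0.77 times the previous.
After 2 rounds: 146 + 112.42 = ΔG·(1 − c^2)/(1 − c) = 146 × (1 − 0.5929)/0.23 ≈ $258 billion.

$258 billion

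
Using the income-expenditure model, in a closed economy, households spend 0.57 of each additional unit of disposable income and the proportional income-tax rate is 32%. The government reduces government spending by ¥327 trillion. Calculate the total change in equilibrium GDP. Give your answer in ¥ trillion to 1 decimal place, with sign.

Government-spending multiplier = 1/(1 − c(1−t)) = 1/(1 − 0.57×0.68) = 1/0.6124 ≈ 1.633.
ΔY = k × ΔG = (−¥327 trillion) / 0.6124 ≈ −¥534 trillion.

−¥534.0 trillion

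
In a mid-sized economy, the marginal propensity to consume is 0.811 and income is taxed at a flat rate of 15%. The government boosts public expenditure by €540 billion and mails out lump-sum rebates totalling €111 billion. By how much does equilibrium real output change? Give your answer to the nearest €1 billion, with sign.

Expenditure multiplier = 1/(1 − c(1−t)) = 1/(1 − 0.811×0.85) = 1/0.31065 ≈ 3.219.
ΔG contributes k·ΔG = (+€540 billion) / 0.31065 ≈ +€1,738.3 billion.
ΔT of −€111 billion changes first-round spending by −c·ΔT = +€90.021 billion, contributing k·(−c·ΔT) = (+€90.021 billion) / 0.31065 ≈ +€289.8 billion.
Net ΔY = k(ΔG − c·ΔT) = (+€630.021 billion) / 0.31065 ≈ +€2,028 billion.

+€2,028 billion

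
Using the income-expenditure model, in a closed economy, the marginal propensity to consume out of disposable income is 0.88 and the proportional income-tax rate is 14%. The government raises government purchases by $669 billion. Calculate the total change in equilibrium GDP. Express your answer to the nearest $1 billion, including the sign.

Expenditure multiplier = 1/(1 − c(1−t)) = 1/(1 − 0.88×0.86) = 1/0.2432 ≈ 4.112.
ΔY = k × ΔG = (+$669 billion) / 0.2432 ≈ +$2,751 billion.

+$2,751 billion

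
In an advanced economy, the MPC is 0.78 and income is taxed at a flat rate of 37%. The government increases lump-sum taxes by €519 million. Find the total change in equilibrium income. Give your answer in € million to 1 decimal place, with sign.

−€795.9 million

A lump-sum tax change of +€519 million shifts disposable income by −€519 million; first-round consumption changes by −c × ΔT = −0.78 × (+€519 million) = −€404.82 million.
Expenditure multiplier = 1/(1 − c(1−t)) = 1/(1 − 0.78×0.63) = 1/0.5086 ≈ 1.966.
The tax multiplier is −c × k ≈ −1.534, so ΔY = k × (−c·ΔT) = (−€404.82 million) / 0.5086 ≈ −€795.9 million.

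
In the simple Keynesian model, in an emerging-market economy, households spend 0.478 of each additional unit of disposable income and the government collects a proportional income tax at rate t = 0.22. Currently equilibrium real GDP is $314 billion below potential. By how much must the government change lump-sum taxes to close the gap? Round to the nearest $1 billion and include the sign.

Spending multiplier = 1/(1 − c(1−t)) = 1/(1 − 0.478×0.78) = 1/0.62716 ≈ 1.594.
Tax multiplier = −c·k = −0.478/0.62716 ≈ −0.762. Need ΔY = +$314 billion, so ΔT = ΔY/(−c·k) = −(+$314 billion) × 0.62716 / 0.478 ≈ −$412 billion.
The government should cut lump-sum taxes by $412 billion.

−$412 billion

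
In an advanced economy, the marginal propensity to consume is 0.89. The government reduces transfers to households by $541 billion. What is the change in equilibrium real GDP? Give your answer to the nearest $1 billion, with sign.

−$4,377 billion

The transfer change shifts disposable income by −$541 billion, so first-round consumption changes by c·ΔTR = 0.89 × (−$541 billion) = −$481.49 billion.
Expenditure multiplier = 1/(1 − MPC) = 1/(1 − 0.89) = 1/0.11 ≈ 9.091.
The transfer multiplier is c × k ≈ 8.091, so ΔY = k × (c·ΔTR) = (−$481.49 billion) / 0.11 ≈ −$4,377 billion.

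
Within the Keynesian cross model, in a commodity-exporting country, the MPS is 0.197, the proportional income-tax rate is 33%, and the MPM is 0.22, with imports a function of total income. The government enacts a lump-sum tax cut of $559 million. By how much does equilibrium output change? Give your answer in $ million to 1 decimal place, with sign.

+$658.2 million

MPC = 1 − MPS = 1 − 0.197 = 0.803.
A lump-sum tax change of −$559 million shifts disposable income by +$559 million; first-round consumption changes by −c × ΔT = −0.803 × (−$559 million) = +$448.877 million.
Expenditure multiplier = 1/(1 − c(1−t) + m) = 1/(1 − 0.803×0.67 + 0.22) = 1/0.68199 ≈ 1.466.
The tax multiplier is −c × k ≈ −1.177, so ΔY = k × (−c·ΔT) = (+$448.877 million) / 0.68199 ≈ +$658.2 million.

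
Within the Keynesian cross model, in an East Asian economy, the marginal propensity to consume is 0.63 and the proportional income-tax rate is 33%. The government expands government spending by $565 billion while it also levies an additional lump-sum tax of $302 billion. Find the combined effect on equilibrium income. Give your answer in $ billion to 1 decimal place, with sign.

+$648.5 billion

Expenditure multiplier = 1/(1 − c(1−t)) = 1/(1 − 0.63×0.67) = 1/0.5779 ≈ 1.73.
ΔG contributes k·ΔG = (+$565 billion) / 0.5779 ≈ +$977.7 billion.
ΔT of +$302 billion changes first-round spending by −c·ΔT = −$190.26 billion, contributing k·(−c·ΔT) = (−$190.26 billion) / 0.5779 ≈ −$329.2 billion.
Net ΔY = k(ΔG − c·ΔT) = (+$374.74 billion) / 0.5779 ≈ +$648.5 billion.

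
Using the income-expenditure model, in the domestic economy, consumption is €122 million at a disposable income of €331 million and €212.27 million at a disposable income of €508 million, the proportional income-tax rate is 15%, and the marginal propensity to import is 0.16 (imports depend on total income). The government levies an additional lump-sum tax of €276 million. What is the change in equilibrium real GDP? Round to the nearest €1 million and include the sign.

MPC = ΔC/ΔYd = (212.27 − 122)/(508 − 331) = 90.27/177 = 0.51.
A lump-sum tax change of +€276 million shifts disposable income by −€276 million; first-round consumption changes by −c × ΔT = −0.51 × (+€276 million) = −€140.76 million.
Expenditure multiplier = 1/(1 − c(1−t) + m) = 1/(1 − 0.51×0.85 + 0.16) = 1/0.7265 ≈ 1.376.
The tax multiplier is −c × k ≈ −0.702, so ΔY = k × (−c·ΔT) = (−€140.76 million) / 0.7265 ≈ −€194 million.

−€194 million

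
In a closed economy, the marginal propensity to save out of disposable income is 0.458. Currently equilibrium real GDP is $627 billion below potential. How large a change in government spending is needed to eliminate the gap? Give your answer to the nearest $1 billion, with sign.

MPC = 1 − MPS = 1 − 0.458 = 0.542.
Spending multiplier = 1/(1 − MPC) = 1/(1 − 0.542) = 1/0.458 ≈ 2.183.
Need ΔY = +$627 billion, so ΔG = ΔY/k = (+$627 billion) × 0.458 ≈ +$287 billion.
The government should increase government spending by $287 billion.

+$287 billion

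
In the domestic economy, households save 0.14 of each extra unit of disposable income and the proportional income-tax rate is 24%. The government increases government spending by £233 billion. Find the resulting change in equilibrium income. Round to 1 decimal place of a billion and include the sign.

MPC = 1 − MPS = 1 − 0.14 = 0.86.
Spending multiplier = 1/(1 − c(1−t)) = 1/(1 − 0.86×0.76) = 1/0.3464 ≈ 2.887.
ΔY = k × ΔG = (+£233 billion) / 0.3464 ≈ +£672.6 billion.

+£672.6 billion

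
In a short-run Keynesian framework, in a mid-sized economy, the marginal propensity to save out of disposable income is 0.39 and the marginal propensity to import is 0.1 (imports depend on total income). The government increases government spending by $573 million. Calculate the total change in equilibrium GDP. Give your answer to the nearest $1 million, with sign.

MPC = 1 − MPS = 1 − 0.39 = 0.61.
Spending multiplier = 1/(1 − c + m) = 1/(1 − 0.61 + 0.1) = 1/0.49 ≈ 2.041.
ΔY = k × ΔG = (+$573 million) / 0.49 ≈ +$1,169 million.

+$1,169 million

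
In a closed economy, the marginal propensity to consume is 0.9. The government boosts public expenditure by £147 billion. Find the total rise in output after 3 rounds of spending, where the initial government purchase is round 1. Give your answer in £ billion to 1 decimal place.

Round 1 adds ΔG = £147 billion; each later round is MPC = 0.9 times the previous.
After 3 rounds: 147 + 132.3 + 119.07 = ΔG·(1 − c^3)/(1 − c) = 147 × (1 − 0.729)/0.1 ≈ £398.4 billion.

£398.4 billion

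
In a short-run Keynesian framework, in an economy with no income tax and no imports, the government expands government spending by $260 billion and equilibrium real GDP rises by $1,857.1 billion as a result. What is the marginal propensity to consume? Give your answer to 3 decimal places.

Implied spending multiplier k = ΔY/ΔG = 1,857.1/260 ≈ 7.1427.
Since k = 1/(1 − MPC), MPC = 1 − 1/k = 1 − ΔG/ΔY = 1 − 260/1,857.1 ≈ 0.860.

0.860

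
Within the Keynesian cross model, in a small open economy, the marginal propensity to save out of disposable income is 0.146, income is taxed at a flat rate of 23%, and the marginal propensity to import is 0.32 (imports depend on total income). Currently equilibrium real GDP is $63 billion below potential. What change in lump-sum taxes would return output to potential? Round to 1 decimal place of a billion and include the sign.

MPC = 1 − MPS = 1 − 0.146 = 0.854.
Spending multiplier = 1/(1 − c(1−t) + m) = 1/(1 − 0.854×0.77 + 0.32) = 1/0.66242 ≈ 1.51.
Tax multiplier = −c·k = −0.854/0.66242 ≈ −1.289. Need ΔY = +$63 billion, so ΔT = ΔY/(−c·k) = −(+$63 billion) × 0.66242 / 0.854 ≈ −$48.9 billion.
The government should cut lump-sum taxes by $48.9 billion.

−$48.9 billion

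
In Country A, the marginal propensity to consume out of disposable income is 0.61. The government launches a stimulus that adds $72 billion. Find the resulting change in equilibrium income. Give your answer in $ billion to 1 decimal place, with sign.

+$184.6 billion

Expenditure multiplier = 1/(1 − MPC) = 1/(1 − 0.61) = 1/0.39 ≈ 2.564.
ΔY = k × ΔG = (+$72 billion) / 0.39 ≈ +$184.6 billion.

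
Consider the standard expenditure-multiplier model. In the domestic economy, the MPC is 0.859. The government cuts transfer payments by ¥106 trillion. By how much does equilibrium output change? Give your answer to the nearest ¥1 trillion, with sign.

The transfer change shifts disposable income by −¥106 trillion, so first-round consumption changes by c·ΔTR = 0.859 × (−¥106 trillion) = −¥91.054 trillion.
Expenditure multiplier = 1/(1 − MPC) = 1/(1 − 0.859) = 1/0.141 ≈ 7.092.
The transfer multiplier is c × k ≈ 6.092, so ΔY = k × (c·ΔTR) = (−¥91.054 trillion) / 0.141 ≈ −¥646 trillion.

−¥646 trillion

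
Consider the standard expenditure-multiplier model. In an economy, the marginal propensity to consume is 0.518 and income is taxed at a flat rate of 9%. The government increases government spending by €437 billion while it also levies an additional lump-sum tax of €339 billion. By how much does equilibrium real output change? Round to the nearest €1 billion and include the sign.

Expenditure multiplier = 1/(1 − c(1−t)) = 1/(1 − 0.518×0.91) = 1/0.52862 ≈ 1.892.
ΔG contributes k·ΔG = (+€437 billion) / 0.52862 ≈ +€826.7 billion.
ΔT of +€339 billion changes first-round spending by −c·ΔT = −€175.602 billion, contributing k·(−c·ΔT) = (−€175.602 billion) / 0.52862 ≈ −€332.2 billion.
Net ΔY = k(ΔG − c·ΔT) = (+€261.398 billion) / 0.52862 ≈ +€494 billion.

+€494 billion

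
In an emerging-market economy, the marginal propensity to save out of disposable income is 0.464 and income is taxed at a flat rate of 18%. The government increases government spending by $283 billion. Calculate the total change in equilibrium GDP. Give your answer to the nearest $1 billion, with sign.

MPC = 1 − MPS = 1 − 0.464 = 0.536.
Spending multiplier = 1/(1 − c(1−t)) = 1/(1 − 0.536×0.82) = 1/0.56048 ≈ 1.784.
ΔY = k × ΔG = (+$283 billion) / 0.56048 ≈ +$505 billion.

+$505 billion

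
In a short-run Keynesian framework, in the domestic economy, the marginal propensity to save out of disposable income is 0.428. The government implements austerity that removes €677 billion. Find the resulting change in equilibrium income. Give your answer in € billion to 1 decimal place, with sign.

−€1,581.8 billion

MPC = 1 − MPS = 1 − 0.428 = 0.572.
Spending multiplier = 1/(1 − MPC) = 1/(1 − 0.572) = 1/0.428 ≈ 2.336.
ΔY = k × ΔG = (−€677 billion) / 0.428 ≈ −€1,581.8 billion.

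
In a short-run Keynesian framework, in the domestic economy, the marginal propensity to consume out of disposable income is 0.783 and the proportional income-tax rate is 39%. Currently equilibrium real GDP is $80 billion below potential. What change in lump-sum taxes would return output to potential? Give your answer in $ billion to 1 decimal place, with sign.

−$53.4 billion

Spending multiplier = 1/(1 − c(1−t)) = 1/(1 − 0.783×0.61) = 1/0.52237 ≈ 1.914.
Tax multiplier = −c·k = −0.783/0.52237 ≈ −1.499. Need ΔY = +$80 billion, so ΔT = ΔY/(−c·k) = −(+$80 billion) × 0.52237 / 0.783 ≈ −$53.4 billion.
The government should cut lump-sum taxes by $53.4 billion.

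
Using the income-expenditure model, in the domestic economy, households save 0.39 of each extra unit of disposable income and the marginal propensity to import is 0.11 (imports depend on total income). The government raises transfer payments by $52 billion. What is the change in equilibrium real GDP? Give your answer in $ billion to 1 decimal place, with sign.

+$63.4 billion

MPC = 1 − MPS = 1 − 0.39 = 0.61.
The transfer change shifts disposable income by +$52 billion, so first-round consumption changes by c·ΔTR = 0.61 × (+$52 billion) = +$31.72 billion.
Expenditure multiplier = 1/(1 − c + m) = 1/(1 − 0.61 + 0.11) = 1/0.5 = 2.
The transfer multiplier is c × k = 1.22, so ΔY = k × (c·ΔTR) = (+$31.72 billion) / 0.5 ≈ +$63.4 billion.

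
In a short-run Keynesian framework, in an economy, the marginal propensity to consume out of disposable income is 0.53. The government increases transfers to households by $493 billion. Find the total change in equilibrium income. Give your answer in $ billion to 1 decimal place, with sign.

+$555.9 billion

The transfer change shifts disposable income by +$493 billion, so first-round consumption changes by c·ΔTR = 0.53 × (+$493 billion) = +$261.29 billion.
Expenditure multiplier = 1/(1 − MPC) = 1/(1 − 0.53) = 1/0.47 ≈ 2.128.
The transfer multiplier is c × k ≈ 1.128, so ΔY = k × (c·ΔTR) = (+$261.29 billion) / 0.47 ≈ +$555.9 billion.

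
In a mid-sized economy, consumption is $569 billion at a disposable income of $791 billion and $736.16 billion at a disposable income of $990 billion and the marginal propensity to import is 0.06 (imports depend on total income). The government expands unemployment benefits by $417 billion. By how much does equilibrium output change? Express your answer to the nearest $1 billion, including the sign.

+$1,592 billion

MPC = ΔC/ΔYd = (736.16 − 569)/(990 − 791) = 167.16/199 = 0.84.
The transfer change shifts disposable income by +$417 billion, so first-round consumption changes by c·ΔTR = 0.84 × (+$417 billion) = +$350.28 billion.
Expenditure multiplier = 1/(1 − c + m) = 1/(1 − 0.84 + 0.06) = 1/0.22 ≈ 4.545.
The transfer multiplier is c × k ≈ 3.818, so ΔY = k × (c·ΔTR) = (+$350.28 billion) / 0.22 ≈ +$1,592 billion.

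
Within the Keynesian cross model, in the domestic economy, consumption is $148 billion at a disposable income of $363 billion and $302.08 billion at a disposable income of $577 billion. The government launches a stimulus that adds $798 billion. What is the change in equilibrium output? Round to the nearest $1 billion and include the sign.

+$2,850 billion

MPC = ΔC/ΔYd = (302.08 − 148)/(577 − 363) = 154.08/214 = 0.72.
Government-spending multiplier = 1/(1 − MPC) = 1/(1 − 0.72) = 1/0.28 ≈ 3.571.
ΔY = k × ΔG = (+$798 billion) / 0.28 = +$2,850 billion.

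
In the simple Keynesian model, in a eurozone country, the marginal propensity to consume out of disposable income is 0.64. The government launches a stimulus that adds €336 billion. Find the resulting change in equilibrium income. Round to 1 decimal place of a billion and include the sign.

+€933.3 billion

Expenditure multiplier = 1/(1 − MPC) = 1/(1 − 0.64) = 1/0.36 ≈ 2.778.
ΔY = k × ΔG = (+€336 billion) / 0.36 ≈ +€933.3 billion.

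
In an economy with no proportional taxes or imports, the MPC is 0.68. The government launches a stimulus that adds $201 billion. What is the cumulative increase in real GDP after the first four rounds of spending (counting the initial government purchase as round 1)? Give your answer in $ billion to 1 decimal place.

Round 1 adds ΔG = $201 billion; each later round is MPC = 0.68 times the previous.
After 4 rounds: 201 + 136.68 + 92.9424 + 63.200832 = ΔG·(1 − c^4)/(1 − c) = 201 × (1 − 0.21381376)/0.32 ≈ $493.8 billion.

$493.8 billion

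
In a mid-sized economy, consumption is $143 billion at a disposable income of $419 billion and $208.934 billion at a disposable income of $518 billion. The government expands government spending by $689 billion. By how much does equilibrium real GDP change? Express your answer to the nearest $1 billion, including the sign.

+$2,063 billion

MPC = ΔC/ΔYd = (208.934 − 143)/(518 − 419) = 65.934/99 = 0.666.
Government-spending multiplier = 1/(1 − MPC) = 1/(1 − 0.666) = 1/0.334 ≈ 2.994.
ΔY = k × ΔG = (+$689 billion) / 0.334 ≈ +$2,063 billion.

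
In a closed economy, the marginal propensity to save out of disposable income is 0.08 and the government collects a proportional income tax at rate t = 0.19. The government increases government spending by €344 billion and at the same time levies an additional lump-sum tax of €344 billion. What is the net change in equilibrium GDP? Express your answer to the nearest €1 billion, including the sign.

MPC = 1 − MPS = 1 − 0.08 = 0.92.
Expenditure multiplier = 1/(1 − c(1−t)) = 1/(1 − 0.92×0.81) = 1/0.2548 ≈ 3.925.
ΔG contributes k·ΔG = (+€344 billion) / 0.2548 ≈ +€1,350.1 billion.
ΔT of +€344 billion changes first-round spending by −c·ΔT = −€316.48 billion, contributing k·(−c·ΔT) = (−€316.48 billion) / 0.2548 ≈ −€1,242.1 billion.
Net ΔY = k(ΔG − c·ΔT) = (+€27.52 billion) / 0.2548 ≈ +€108 billion.

+€108 billion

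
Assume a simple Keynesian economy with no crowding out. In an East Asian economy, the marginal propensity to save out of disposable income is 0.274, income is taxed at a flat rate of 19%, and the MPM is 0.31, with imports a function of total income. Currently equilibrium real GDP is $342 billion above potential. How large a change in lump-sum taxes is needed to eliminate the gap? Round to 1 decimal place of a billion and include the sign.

+$340.1 billion

MPC = 1 − MPS = 1 − 0.274 = 0.726.
Spending multiplier = 1/(1 − c(1−t) + m) = 1/(1 − 0.726×0.81 + 0.31) = 1/0.72194 ≈ 1.385.
Tax multiplier = −c·k = −0.726/0.72194 ≈ −1.006. Need ΔY = −$342 billion, so ΔT = ΔY/(−c·k) = −(−$342 billion) × 0.72194 / 0.726 ≈ +$340.1 billion.
The government should raise lump-sum taxes by $340.1 billion.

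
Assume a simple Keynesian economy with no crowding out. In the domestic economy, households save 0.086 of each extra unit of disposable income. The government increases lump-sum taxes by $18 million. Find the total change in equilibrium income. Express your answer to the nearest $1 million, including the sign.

MPC = 1 − MPS = 1 − 0.086 = 0.914.
A lump-sum tax change of +$18 million shifts disposable income by −$18 million; first-round consumption changes by −c × ΔT = −0.914 × (+$18 million) = −$16.452 million.
Expenditure multiplier = 1/(1 − MPC) = 1/(1 − 0.914) = 1/0.086 ≈ 11.628.
The tax multiplier is −c × k ≈ −10.628, so ΔY = k × (−c·ΔT) = (−$16.452 million) / 0.086 ≈ −$191 million.

−$191 million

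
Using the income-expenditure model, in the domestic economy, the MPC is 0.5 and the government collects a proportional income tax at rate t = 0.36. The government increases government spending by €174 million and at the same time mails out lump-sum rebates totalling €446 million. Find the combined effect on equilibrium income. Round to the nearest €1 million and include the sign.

+€584 million

Expenditure multiplier = 1/(1 − c(1−t)) = 1/(1 − 0.5×0.64) = 1/0.68 ≈ 1.471.
ΔG contributes k·ΔG = (+€174 million) / 0.68 ≈ +€255.9 million.
ΔT of −€446 million changes first-round spending by −c·ΔT = +€223 million, contributing k·(−c·ΔT) = (+€223 million) / 0.68 ≈ +€327.9 million.
Net ΔY = k(ΔG − c·ΔT) = (+€397 million) / 0.68 ≈ +€584 million.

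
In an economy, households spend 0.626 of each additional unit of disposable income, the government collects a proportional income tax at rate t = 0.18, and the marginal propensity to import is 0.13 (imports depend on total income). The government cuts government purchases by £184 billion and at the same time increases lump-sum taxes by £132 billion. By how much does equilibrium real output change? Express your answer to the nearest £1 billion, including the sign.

−£432 billion

Expenditure multiplier = 1/(1 − c(1−t) + m) = 1/(1 − 0.626×0.82 + 0.13) = 1/0.61668 ≈ 1.622.
ΔG contributes k·ΔG = (−£184 billion) / 0.61668 ≈ −£298.4 billion.
ΔT of +£132 billion changes first-round spending by −c·ΔT = −£82.632 billion, contributing k·(−c·ΔT) = (−£82.632 billion) / 0.61668 ≈ −£134 billion.
Net ΔY = k(ΔG − c·ΔT) = (−£266.632 billion) / 0.61668 ≈ −£432 billion.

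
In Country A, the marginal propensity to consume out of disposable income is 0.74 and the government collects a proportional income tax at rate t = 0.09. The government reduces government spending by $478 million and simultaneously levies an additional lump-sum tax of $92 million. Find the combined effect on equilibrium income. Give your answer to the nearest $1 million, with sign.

−$1,672 million

Expenditure multiplier = 1/(1 − c(1−t)) = 1/(1 − 0.74×0.91) = 1/0.3266 ≈ 3.062.
ΔG contributes k·ΔG = (−$478 million) / 0.3266 ≈ −$1,463.6 million.
ΔT of +$92 million changes first-round spending by −c·ΔT = −$68.08 million, contributing k·(−c·ΔT) = (−$68.08 million) / 0.3266 ≈ −$208.5 million.
Net ΔY = k(ΔG − c·ΔT) = (−$546.08 million) / 0.3266 ≈ −$1,672 million.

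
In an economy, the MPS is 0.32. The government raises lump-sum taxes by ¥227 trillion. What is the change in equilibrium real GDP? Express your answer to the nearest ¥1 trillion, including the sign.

−¥482 trillion

MPC = 1 − MPS = 1 − 0.32 = 0.68.
A lump-sum tax change of +¥227 trillion shifts disposable income by −¥227 trillion; first-round consumption changes by −c × ΔT = −0.68 × (+¥227 trillion) = −¥154.36 trillion.
Expenditure multiplier = 1/(1 − MPC) = 1/(1 − 0.68) = 1/0.32 = 3.125.
The tax multiplier is −c × k = −2.125, so ΔY = k × (−c·ΔT) = (−¥154.36 trillion) / 0.32 ≈ −¥482 trillion.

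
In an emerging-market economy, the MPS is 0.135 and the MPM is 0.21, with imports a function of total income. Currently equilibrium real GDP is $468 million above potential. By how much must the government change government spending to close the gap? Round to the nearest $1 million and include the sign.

MPC = 1 − MPS = 1 − 0.135 = 0.865.
Spending multiplier = 1/(1 − c + m) = 1/(1 − 0.865 + 0.21) = 1/0.345 ≈ 2.899.
Need ΔY = −$468 million, so ΔG = ΔY/k = (−$468 million) × 0.345 ≈ −$161 million.
The government should cut government spending by $161 million.

−$161 million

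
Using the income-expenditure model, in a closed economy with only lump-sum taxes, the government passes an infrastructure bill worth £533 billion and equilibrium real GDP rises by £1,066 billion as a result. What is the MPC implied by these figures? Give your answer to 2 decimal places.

Implied spending multiplier k = ΔY/ΔG = 1,066/533 = 2.
Since k = 1/(1 − MPC), MPC = 1 − 1/k = 1 − ΔG/ΔY = 1 − 533/1,066 = 0.50.

0.50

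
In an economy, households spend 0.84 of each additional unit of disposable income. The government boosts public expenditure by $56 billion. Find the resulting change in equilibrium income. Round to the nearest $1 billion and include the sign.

+$350 billion

Expenditure multiplier = 1/(1 − MPC) = 1/(1 − 0.84) = 1/0.16 = 6.25.
ΔY = k × ΔG = (+$56 billion) / 0.16 = +$350 billion.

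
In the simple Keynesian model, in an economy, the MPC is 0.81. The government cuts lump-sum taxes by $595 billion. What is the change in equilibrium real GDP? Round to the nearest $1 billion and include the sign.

+$2,537 billion

A lump-sum tax change of −$595 billion shifts disposable income by +$595 billion; first-round consumption changes by −c × ΔT = −0.81 × (−$595 billion) = +$481.95 billion.
Expenditure multiplier = 1/(1 − MPC) = 1/(1 − 0.81) = 1/0.19 ≈ 5.263.
The tax multiplier is −c × k ≈ −4.263, so ΔY = k × (−c·ΔT) = (+$481.95 billion) / 0.19 ≈ +$2,537 billion.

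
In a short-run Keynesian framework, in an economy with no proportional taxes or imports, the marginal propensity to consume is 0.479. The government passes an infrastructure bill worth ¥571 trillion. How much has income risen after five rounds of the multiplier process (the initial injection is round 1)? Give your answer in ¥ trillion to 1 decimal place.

Round 1 adds ΔG = ¥571 trillion; each later round is MPC = 0.479 times the previous.
After 5 rounds: 571 + 273.509 + 131.010811 + 62.754178469 + 30.059251486651 = ΔG·(1 − c^5)/(1 − c) = 571 × (1 − 0.025216079618399)/0.521 ≈ ¥1,068.3 trillion.

¥1,068.3 trillion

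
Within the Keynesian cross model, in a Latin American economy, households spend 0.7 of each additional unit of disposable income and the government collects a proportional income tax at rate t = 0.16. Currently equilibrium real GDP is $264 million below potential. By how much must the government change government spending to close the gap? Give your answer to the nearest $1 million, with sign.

+$109 million

Spending multiplier = 1/(1 − c(1−t)) = 1/(1 − 0.7×0.84) = 1/0.412 ≈ 2.427.
Need ΔY = +$264 million, so ΔG = ΔY/k = (+$264 million) × 0.412 ≈ +$109 million.
The government should increase government spending by $109 million.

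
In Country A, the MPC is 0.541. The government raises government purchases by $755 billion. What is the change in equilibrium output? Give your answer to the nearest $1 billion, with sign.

+$1,645 billion

Expenditure multiplier = 1/(1 − MPC) = 1/(1 − 0.541) = 1/0.459 ≈ 2.179.
ΔY = k × ΔG = (+$755 billion) / 0.459 ≈ +$1,645 billion.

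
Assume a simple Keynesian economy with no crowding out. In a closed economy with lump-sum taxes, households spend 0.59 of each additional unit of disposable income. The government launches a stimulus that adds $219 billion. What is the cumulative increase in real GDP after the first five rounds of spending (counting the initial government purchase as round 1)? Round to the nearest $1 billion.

$496 billion

Round 1 adds ΔG = $219 billion; each later round is MPC = 0.59 times the previous.
After 5 rounds: 219 + 129.21 + 76.2339 + 44.978001 + 26.53702059 = ΔG·(1 − c^5)/(1 − c) = 219 × (1 − 0.0714924299)/0.41 ≈ $496 billion.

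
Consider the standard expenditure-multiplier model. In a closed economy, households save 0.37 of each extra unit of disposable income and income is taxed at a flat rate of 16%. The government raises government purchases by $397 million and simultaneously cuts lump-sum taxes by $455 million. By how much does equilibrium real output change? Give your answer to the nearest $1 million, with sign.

MPC = 1 − MPS = 1 − 0.37 = 0.63.
Expenditure multiplier = 1/(1 − c(1−t)) = 1/(1 − 0.63×0.84) = 1/0.4708 ≈ 2.124.
ΔG contributes k·ΔG = (+$397 million) / 0.4708 ≈ +$843.2 million.
ΔT of −$455 million changes first-round spending by −c·ΔT = +$286.65 million, contributing k·(−c·ΔT) = (+$286.65 million) / 0.4708 ≈ +$608.9 million.
Net ΔY = k(ΔG − c·ΔT) = (+$683.65 million) / 0.4708 ≈ +$1,452 million.

+$1,452 million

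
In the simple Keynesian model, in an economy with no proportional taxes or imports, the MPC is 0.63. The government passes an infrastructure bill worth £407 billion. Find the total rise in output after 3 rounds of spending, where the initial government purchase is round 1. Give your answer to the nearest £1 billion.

£825 billion

Round 1 adds ΔG = £407 billion; each later round is MPC = 0.63 times the previous.
After 3 rounds: 407 + 256.41 + 161.5383 = ΔG·(1 − c^3)/(1 − c) = 407 × (1 − 0.250047)/0.37 ≈ £825 billion.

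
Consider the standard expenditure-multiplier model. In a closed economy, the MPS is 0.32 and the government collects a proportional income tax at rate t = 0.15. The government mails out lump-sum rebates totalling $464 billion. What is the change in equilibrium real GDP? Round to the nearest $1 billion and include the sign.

MPC = 1 − MPS = 1 − 0.32 = 0.68.
A lump-sum tax change of −$464 billion shifts disposable income by +$464 billion; first-round consumption changes by −c × ΔT = −0.68 × (−$464 billion) = +$315.52 billion.
Expenditure multiplier = 1/(1 − c(1−t)) = 1/(1 − 0.68×0.85) = 1/0.422 ≈ 2.37.
The tax multiplier is −c × k ≈ −1.611, so ΔY = k × (−c·ΔT) = (+$315.52 billion) / 0.422 ≈ +$748 billion.

+$748 billion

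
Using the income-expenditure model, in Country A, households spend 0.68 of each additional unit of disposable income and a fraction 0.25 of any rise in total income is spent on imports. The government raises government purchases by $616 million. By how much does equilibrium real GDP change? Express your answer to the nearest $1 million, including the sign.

Government-spending multiplier = 1/(1 − c + m) = 1/(1 − 0.68 + 0.25) = 1/0.57 ≈ 1.754.
ΔY = k × ΔG = (+$616 million) / 0.57 ≈ +$1,081 million.

+$1,081 million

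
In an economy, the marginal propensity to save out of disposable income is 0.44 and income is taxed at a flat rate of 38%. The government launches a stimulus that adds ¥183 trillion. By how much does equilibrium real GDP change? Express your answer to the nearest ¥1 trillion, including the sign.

+¥280 trillion

MPC = 1 − MPS = 1 − 0.44 = 0.56.
Spending multiplier = 1/(1 − c(1−t)) = 1/(1 − 0.56×0.62) = 1/0.6528 ≈ 1.532.
ΔY = k × ΔG = (+¥183 trillion) / 0.6528 ≈ +¥280 trillion.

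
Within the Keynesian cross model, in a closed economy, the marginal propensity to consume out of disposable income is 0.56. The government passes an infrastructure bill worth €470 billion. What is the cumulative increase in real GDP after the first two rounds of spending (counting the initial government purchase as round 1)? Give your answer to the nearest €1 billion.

€733 billion

Round 1 adds ΔG = €470 billion; each later round is MPC = 0.56 times the previous.
After 2 rounds: 470 + 263.2 = ΔG·(1 − c^2)/(1 − c) = 470 × (1 − 0.3136)/0.44 ≈ €733 billion.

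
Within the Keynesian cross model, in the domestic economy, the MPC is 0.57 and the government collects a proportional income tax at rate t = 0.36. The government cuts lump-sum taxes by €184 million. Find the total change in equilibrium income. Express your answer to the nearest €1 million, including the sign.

A lump-sum tax change of −€184 million shifts disposable income by +€184 million; first-round consumption changes by −c × ΔT = −0.57 × (−€184 million) = +€104.88 million.
Expenditure multiplier = 1/(1 − c(1−t)) = 1/(1 − 0.57×0.64) = 1/0.6352 ≈ 1.574.
The tax multiplier is −c × k ≈ −0.897, so ΔY = k × (−c·ΔT) = (+€104.88 million) / 0.6352 ≈ +€165 million.

+€165 million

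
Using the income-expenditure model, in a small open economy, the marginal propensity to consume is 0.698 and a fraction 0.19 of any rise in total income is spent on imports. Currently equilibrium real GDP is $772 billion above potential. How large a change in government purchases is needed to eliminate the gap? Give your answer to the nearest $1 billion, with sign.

Spending multiplier = 1/(1 − c + m) = 1/(1 − 0.698 + 0.19) = 1/0.492 ≈ 2.033.
Need ΔY = −$772 billion, so ΔG = ΔY/k = (−$772 billion) × 0.492 ≈ −$380 billion.
The government should cut government purchases by $380 billion.

−$380 billion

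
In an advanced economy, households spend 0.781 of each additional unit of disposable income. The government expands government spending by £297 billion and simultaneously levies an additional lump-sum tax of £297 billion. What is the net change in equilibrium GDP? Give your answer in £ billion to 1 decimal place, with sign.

Expenditure multiplier = 1/(1 − MPC) = 1/(1 − 0.781) = 1/0.219 ≈ 4.566.
ΔG contributes k·ΔG = (+£297 billion) / 0.219 ≈ +£1,356.2 billion.
ΔT of +£297 billion changes first-round spending by −c·ΔT = −£231.957 billion, contributing k·(−c·ΔT) = (−£231.957 billion) / 0.219 ≈ −£1,059.2 billion.
With ΔG = ΔT and no other leakages, the balanced-budget multiplier is 1, so ΔY = ΔG = +£297 billion.

+£297.0 billion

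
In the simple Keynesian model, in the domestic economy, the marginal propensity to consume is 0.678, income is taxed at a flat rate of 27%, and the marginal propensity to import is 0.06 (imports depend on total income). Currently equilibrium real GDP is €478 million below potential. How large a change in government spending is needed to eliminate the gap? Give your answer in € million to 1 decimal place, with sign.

Spending multiplier = 1/(1 − c(1−t) + m) = 1/(1 − 0.678×0.73 + 0.06) = 1/0.56506 ≈ 1.77.
Need ΔY = +€478 million, so ΔG = ΔY/k = (+€478 million) × 0.56506 ≈ +€270.1 million.
The government should increase government spending by €270.1 million.

+€270.1 million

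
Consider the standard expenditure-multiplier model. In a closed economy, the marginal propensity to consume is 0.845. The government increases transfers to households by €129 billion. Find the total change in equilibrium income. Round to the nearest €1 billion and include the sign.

+€703 billion

The transfer change shifts disposable income by +€129 billion, so first-round consumption changes by c·ΔTR = 0.845 × (+€129 billion) = +€109.005 billion.
Expenditure multiplier = 1/(1 − MPC) = 1/(1 − 0.845) = 1/0.155 ≈ 6.452.
The transfer multiplier is c × k ≈ 5.452, so ΔY = k × (c·ΔTR) = (+€109.005 billion) / 0.155 ≈ +€703 billion.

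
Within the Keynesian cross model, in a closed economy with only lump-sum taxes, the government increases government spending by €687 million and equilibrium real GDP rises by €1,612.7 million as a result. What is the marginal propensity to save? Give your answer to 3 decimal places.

Implied spending multiplier k = ΔY/ΔG = 1,612.7/687 ≈ 2.3475.
Since k = 1/(1 − MPC), MPC = 1 − 1/k = 1 − ΔG/ΔY = 1 − 687/1,612.7 ≈ 0.574.
MPS = 1 − MPC = 0.426.

0.426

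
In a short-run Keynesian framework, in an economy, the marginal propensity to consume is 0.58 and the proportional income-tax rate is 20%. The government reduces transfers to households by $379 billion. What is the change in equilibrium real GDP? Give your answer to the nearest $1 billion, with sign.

−$410 billion

The transfer change shifts disposable income by −$379 billion, so first-round consumption changes by c·ΔTR = 0.58 × (−$379 billion) = −$219.82 billion.
Expenditure multiplier = 1/(1 − c(1−t)) = 1/(1 − 0.58×0.8) = 1/0.536 ≈ 1.866.
The transfer multiplier is c × k ≈ 1.082, so ΔY = k × (c·ΔTR) = (−$219.82 billion) / 0.536 ≈ −$410 billion.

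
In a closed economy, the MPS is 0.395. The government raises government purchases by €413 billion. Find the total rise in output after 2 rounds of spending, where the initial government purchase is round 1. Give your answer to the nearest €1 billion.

€663 billion

MPC = 1 − MPS = 1 − 0.395 = 0.605.
Round 1 adds ΔG = €413 billion; each later round is MPC = 0.605 times the previous.
After 2 rounds: 413 + 249.865 = ΔG·(1 − c^2)/(1 − c) = 413 × (1 − 0.366025)/0.395 ≈ €663 billion.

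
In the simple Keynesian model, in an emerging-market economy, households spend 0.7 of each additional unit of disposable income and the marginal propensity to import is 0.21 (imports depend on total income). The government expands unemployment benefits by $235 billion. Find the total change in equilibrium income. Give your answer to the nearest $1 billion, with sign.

+$323 billion

The transfer change shifts disposable income by +$235 billion, so first-round consumption changes by c·ΔTR = 0.7 × (+$235 billion) = +$164.5 billion.
Expenditure multiplier = 1/(1 − c + m) = 1/(1 − 0.7 + 0.21) = 1/0.51 ≈ 1.961.
The transfer multiplier is c × k ≈ 1.373, so ΔY = k × (c·ΔTR) = (+$164.5 billion) / 0.51 ≈ +$323 billion.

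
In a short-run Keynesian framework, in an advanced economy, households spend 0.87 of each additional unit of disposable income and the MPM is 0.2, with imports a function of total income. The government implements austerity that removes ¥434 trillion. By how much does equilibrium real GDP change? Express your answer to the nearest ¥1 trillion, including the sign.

Spending multiplier = 1/(1 − c + m) = 1/(1 − 0.87 + 0.2) = 1/0.33 ≈ 3.03.
ΔY = k × ΔG = (−¥434 trillion) / 0.33 ≈ −¥1,315 trillion.

−¥1,315 trillion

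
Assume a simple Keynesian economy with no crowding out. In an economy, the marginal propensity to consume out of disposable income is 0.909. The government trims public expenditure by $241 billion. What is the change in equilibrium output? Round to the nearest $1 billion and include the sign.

−$2,648 billion

Government-spending multiplier = 1/(1 − MPC) = 1/(1 − 0.909) = 1/0.091 ≈ 10.989.
ΔY = k × ΔG = (−$241 billion) / 0.091 ≈ −$2,648 billion.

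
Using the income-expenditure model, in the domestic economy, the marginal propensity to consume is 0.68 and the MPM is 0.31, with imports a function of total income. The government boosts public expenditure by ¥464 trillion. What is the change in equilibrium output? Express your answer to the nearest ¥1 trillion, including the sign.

+¥737 trillion

Government-spending multiplier = 1/(1 − c + m) = 1/(1 − 0.68 + 0.31) = 1/0.63 ≈ 1.587.
ΔY = k × ΔG = (+¥464 trillion) / 0.63 ≈ +¥737 trillion.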